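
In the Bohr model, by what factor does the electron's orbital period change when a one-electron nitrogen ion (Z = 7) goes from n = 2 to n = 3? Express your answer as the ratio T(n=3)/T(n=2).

T ∝ Z^-2 · n^3; with Z fixed, T ∝ n^3.
T(n=3)/T(n=2) = (3/2)^3 = 27/8

27/8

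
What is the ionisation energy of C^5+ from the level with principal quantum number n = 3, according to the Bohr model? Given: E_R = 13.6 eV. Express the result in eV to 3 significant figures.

E_n = −E_R·Z²/n² = −13.6 × 6²/3² eV = -54.4 eV
Ionisation energy = −E_n = 54.4 eV

54.4 eV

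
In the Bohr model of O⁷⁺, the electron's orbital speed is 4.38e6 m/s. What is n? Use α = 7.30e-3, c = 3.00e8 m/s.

4

v_n = Zαc/n ⇒ n = Zαc/v = 8 × 0.00730 × 3.00e8 / 4.38e6 ≈ 4.00
n = 4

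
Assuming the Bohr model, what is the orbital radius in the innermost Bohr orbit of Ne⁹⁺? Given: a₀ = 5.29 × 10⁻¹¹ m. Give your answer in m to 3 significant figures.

5.29 × 10⁻¹² m

r_n = n²a₀/Z = 1² × 5.29 × 10⁻¹¹ / 10
    = 1 × 5.29 × 10⁻¹¹ / 10 = 5.29 × 10⁻¹² m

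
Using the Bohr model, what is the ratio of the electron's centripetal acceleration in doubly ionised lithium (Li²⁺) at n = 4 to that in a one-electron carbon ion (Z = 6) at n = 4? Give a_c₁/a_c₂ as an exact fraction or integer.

1/8

a_c ∝ Z^3 · n^-4
a_c₁/a_c₂ = (3/6)^3 · (4/4)^-4 = 1/8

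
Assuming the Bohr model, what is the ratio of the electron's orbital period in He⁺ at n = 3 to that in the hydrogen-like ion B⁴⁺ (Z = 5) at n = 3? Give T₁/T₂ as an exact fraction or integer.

T ∝ Z^-2 · n^3
T₁/T₂ = (2/5)^-2 · (3/3)^3 = 25/4

25/4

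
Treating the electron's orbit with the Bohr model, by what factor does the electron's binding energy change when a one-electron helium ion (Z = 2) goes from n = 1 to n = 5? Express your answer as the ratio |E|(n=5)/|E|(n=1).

|E| ∝ Z^2 · n^-2; with Z fixed, |E| ∝ n^-2.
|E|(n=5)/|E|(n=1) = (5/1)^-2 = 1/25

1/25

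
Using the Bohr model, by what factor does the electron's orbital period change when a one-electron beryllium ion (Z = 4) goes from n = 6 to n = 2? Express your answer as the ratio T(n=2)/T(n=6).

T ∝ Z^-2 · n^3; with Z fixed, T ∝ n^3.
T(n=2)/T(n=6) = (2/6)^3 = 1/27

1/27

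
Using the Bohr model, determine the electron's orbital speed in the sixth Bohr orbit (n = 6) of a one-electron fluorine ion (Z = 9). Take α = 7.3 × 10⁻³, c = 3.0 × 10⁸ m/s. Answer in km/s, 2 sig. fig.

v_n = Zαc/n = 9 × 0.0073 × 3.0 × 10⁸ / 6
    = 3300 km/s

3300 km/s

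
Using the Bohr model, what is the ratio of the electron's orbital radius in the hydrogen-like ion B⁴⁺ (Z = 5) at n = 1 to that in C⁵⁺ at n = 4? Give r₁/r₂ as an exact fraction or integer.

r ∝ Z^-1 · n^2
r₁/r₂ = (5/6)^-1 · (1/4)^2 = 3/40

3/40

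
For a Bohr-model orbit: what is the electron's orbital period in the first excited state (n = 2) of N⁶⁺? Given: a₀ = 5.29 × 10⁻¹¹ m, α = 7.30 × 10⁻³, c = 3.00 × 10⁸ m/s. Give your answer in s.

2.48 × 10⁻¹⁷ s

r = n²a₀/Z = 2²·5.29 × 10⁻¹¹/7 = 3.02 × 10⁻¹¹ m
v = Zαc/n = 7·0.00730·3.00 × 10⁸/2 = 7.67 × 10⁶ m/s
T = 2πr/v = 2.48 × 10⁻¹⁷ s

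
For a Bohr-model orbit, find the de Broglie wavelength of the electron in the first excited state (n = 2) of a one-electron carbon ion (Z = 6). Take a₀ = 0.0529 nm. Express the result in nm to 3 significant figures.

0.111 nm

The Bohr quantisation condition is nλ = 2πr_n.
r_n = n²a₀/Z = 0.0353 nm
λ = 2πr_n/n = 2π·0.0353/2 = 0.111 nm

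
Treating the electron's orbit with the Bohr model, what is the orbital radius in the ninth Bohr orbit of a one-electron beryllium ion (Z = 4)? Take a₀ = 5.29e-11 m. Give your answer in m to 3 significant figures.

r_n = n²a₀/Z = 9² × 5.29e-11 / 4
    = 81 × 5.29e-11 / 4 = 1.07e-9 m

1.07e-9 m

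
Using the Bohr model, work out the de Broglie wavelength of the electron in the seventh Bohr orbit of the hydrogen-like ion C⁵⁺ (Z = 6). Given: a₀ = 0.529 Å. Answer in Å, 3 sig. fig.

3.88 Å

The Bohr quantisation condition is nλ = 2πr_n.
r_n = n²a₀/Z = 4.32 Å
λ = 2πr_n/n = 2π·4.32/7 = 3.88 Å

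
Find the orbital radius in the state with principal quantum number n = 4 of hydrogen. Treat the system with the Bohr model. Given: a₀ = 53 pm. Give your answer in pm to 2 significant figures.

850 pm

r_n = n²a₀/Z = 4² × 53 / 1
    = 16 × 53 / 1 = 850 pm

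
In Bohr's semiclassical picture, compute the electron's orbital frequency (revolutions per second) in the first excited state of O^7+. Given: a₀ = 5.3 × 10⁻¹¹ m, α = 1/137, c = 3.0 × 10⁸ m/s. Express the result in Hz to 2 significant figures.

r = n²a₀/Z = 2.6 × 10⁻¹¹ m, v = Zαc/n = 8.8 × 10⁶ m/s
f = v/(2πr) = 5.3 × 10¹⁶ Hz

5.3 × 10¹⁶ Hz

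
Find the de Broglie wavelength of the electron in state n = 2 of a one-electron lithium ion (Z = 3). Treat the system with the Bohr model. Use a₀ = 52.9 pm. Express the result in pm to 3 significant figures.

The Bohr quantisation condition is nλ = 2πr_n.
r_n = n²a₀/Z = 70.5 pm
λ = 2πr_n/n = 2π·70.5/2 = 222 pm

222 pm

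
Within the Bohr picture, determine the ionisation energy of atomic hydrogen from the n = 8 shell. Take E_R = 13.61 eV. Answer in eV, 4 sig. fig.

E_n = −E_R·Z²/n² = −13.61 × 1²/8² eV = -0.2127 eV
Ionisation energy = −E_n = 0.2127 eV

0.2127 eV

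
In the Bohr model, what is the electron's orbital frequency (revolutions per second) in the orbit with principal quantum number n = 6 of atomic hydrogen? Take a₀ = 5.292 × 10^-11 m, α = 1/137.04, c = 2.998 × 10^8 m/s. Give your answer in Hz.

r = n²a₀/Z = 1.905 × 10^-9 m, v = Zαc/n = 3.646 × 10^5 m/s
f = v/(2πr) = 3.046 × 10^13 Hz

3.046 × 10^13 Hz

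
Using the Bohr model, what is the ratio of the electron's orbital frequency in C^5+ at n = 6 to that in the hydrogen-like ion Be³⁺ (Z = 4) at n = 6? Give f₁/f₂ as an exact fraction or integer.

9/4

f ∝ Z^2 · n^-3
f₁/f₂ = (6/4)^2 · (6/6)^-3 = 9/4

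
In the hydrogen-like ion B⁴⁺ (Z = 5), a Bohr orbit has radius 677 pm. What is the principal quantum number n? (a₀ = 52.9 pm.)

r_n = n²a₀/Z ⇒ n² = rZ/a₀ = 677 × 5 / 52.9 ≈ 63.99
n = 8

8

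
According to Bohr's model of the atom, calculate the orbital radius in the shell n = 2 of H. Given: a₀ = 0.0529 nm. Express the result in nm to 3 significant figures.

0.212 nm

r_n = n²a₀/Z = 2² × 0.0529 / 1
    = 4 × 0.0529 / 1 = 0.212 nm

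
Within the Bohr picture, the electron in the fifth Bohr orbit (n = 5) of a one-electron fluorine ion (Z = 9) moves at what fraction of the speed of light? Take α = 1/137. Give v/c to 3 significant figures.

v_n = Zαc/n, so v/c = Zα/n = 9 × 0.00730 / 5 = 0.0131

0.0131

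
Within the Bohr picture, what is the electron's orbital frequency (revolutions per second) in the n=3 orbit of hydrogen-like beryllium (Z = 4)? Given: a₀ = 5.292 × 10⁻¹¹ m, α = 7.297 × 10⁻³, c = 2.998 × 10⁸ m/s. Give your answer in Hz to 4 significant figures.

3.899 × 10¹⁵ Hz

r = n²a₀/Z = 1.191 × 10⁻¹⁰ m, v = Zαc/n = 2.917 × 10⁶ m/s
f = v/(2πr) = 3.899 × 10¹⁵ Hz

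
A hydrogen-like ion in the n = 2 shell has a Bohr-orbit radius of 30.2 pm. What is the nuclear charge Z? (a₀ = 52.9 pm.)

r_n = n²a₀/Z ⇒ Z = n²a₀/r = 2² × 52.9 / 30.2 ≈ 7.01
Z = 7

7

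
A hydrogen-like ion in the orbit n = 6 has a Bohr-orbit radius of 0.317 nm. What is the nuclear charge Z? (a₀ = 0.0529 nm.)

r_n = n²a₀/Z ⇒ Z = n²a₀/r = 6² × 0.0529 / 0.317 ≈ 6.01
Z = 6

6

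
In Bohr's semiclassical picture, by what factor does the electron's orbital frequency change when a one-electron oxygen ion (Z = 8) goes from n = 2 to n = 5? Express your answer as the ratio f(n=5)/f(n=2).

f ∝ Z^2 · n^-3; with Z fixed, f ∝ n^-3.
f(n=5)/f(n=2) = (5/2)^-3 = 8/125

8/125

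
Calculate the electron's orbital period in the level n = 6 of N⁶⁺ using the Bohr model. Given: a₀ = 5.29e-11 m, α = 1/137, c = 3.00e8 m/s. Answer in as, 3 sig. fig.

r = n²a₀/Z = 6²·5.29e-11/7 = 2.72e-10 m
v = Zαc/n = 7·0.00730·3.00e8/6 = 2.55e6 m/s
T = 2πr/v = 6.69e-16 s = 669 as

669 as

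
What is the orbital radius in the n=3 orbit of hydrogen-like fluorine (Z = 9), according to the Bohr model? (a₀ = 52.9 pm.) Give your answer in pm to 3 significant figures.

52.9 pm

r_n = n²a₀/Z = 3² × 52.9 / 9
    = 9 × 52.9 / 9 = 52.9 pm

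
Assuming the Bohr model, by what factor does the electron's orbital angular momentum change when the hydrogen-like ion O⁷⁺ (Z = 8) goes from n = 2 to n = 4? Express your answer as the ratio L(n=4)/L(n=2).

2

L = nℏ depends only on n, so L ∝ n.
L(n=4)/L(n=2) = (4/2)^1 = 2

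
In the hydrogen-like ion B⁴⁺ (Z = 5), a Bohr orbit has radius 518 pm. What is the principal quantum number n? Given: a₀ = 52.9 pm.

r_n = n²a₀/Z ⇒ n² = rZ/a₀ = 518 × 5 / 52.9 ≈ 48.96
n = 7

7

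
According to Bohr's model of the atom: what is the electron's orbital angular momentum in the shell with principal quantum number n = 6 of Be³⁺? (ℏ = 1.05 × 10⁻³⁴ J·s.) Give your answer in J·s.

6.30 × 10⁻³⁴ J·s

L_n = nℏ = 6 × 1.05 × 10⁻³⁴ = 6.30 × 10⁻³⁴ J·s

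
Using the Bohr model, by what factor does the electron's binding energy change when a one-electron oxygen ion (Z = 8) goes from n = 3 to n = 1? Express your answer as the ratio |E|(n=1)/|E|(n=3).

9

|E| ∝ Z^2 · n^-2; with Z fixed, |E| ∝ n^-2.
|E|(n=1)/|E|(n=3) = (1/3)^-2 = 9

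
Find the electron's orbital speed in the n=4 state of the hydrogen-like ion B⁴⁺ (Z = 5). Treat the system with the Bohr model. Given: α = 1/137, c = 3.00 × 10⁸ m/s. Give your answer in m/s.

v_n = Zαc/n = 5 × 0.00730 × 3.00 × 10⁸ / 4
    = 2.74 × 10⁶ m/s

2.74 × 10⁶ m/s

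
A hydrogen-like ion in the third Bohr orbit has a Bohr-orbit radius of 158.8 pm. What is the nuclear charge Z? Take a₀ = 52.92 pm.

r_n = n²a₀/Z ⇒ Z = n²a₀/r = 3² × 52.92 / 158.8 ≈ 3.00
Z = 3

3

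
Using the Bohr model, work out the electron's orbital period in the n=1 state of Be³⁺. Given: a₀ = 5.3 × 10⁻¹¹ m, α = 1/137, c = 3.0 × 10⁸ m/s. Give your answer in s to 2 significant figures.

9.5 × 10⁻¹⁸ s

r = n²a₀/Z = 1²·5.3 × 10⁻¹¹/4 = 1.3 × 10⁻¹¹ m
v = Zαc/n = 4·0.0073·3.0 × 10⁸/1 = 8.8 × 10⁶ m/s
T = 2πr/v = 9.5 × 10⁻¹⁸ s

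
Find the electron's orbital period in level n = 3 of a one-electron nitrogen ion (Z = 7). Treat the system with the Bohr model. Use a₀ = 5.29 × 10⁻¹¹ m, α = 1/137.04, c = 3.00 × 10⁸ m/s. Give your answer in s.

8.37 × 10⁻¹⁷ s

r = n²a₀/Z = 3²·5.29 × 10⁻¹¹/7 = 6.80 × 10⁻¹¹ m
v = Zαc/n = 7·0.00730·3.00 × 10⁸/3 = 5.11 × 10⁶ m/s
T = 2πr/v = 8.37 × 10⁻¹⁷ s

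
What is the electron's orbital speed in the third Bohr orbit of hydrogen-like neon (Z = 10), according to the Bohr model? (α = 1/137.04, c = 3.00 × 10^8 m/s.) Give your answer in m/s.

v_n = Zαc/n = 10 × 0.00730 × 3.00 × 10^8 / 3
    = 7.30 × 10^6 m/s

7.30 × 10^6 m/s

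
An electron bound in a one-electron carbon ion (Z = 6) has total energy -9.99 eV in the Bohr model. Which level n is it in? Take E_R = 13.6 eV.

7

E_n = −E_R Z²/n² ⇒ n² = E_R Z²/(−E_n) = 13.6 × 6² / 9.99 ≈ 49.01
n = 7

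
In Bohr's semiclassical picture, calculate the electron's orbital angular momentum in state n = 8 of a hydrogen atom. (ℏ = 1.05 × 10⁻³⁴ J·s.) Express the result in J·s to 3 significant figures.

8.40 × 10⁻³⁴ J·s

L_n = nℏ = 8 × 1.05 × 10⁻³⁴ = 8.40 × 10⁻³⁴ J·s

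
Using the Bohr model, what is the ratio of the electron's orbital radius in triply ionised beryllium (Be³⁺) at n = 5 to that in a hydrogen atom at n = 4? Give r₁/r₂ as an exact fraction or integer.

25/64

r ∝ Z^-1 · n^2
r₁/r₂ = (4/1)^-1 · (5/4)^2 = 25/64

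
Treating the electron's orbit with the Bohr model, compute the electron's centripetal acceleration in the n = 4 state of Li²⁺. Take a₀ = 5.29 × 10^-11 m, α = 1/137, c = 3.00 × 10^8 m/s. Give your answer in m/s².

r = n²a₀/Z = 2.82 × 10^-10 m, v = Zαc/n = 1.64 × 10^6 m/s
a = v²/r = (1.64 × 10^6)² / 2.82 × 10^-10 = 9.56 × 10^21 m/s²

9.56 × 10^21 m/s²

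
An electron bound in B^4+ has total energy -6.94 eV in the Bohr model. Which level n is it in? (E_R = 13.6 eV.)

E_n = −E_R Z²/n² ⇒ n² = E_R Z²/(−E_n) = 13.6 × 5² / 6.94 ≈ 48.99
n = 7

7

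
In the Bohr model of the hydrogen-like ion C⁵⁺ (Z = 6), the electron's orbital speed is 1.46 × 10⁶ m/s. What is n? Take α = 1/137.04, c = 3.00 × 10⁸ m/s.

v_n = Zαc/n ⇒ n = Zαc/v = 6 × 0.00730 × 3.00 × 10⁸ / 1.46 × 10⁶ ≈ 9.00
n = 9

9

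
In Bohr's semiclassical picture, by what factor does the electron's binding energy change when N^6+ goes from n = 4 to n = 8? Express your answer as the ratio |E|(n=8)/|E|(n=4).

|E| ∝ Z^2 · n^-2; with Z fixed, |E| ∝ n^-2.
|E|(n=8)/|E|(n=4) = (8/4)^-2 = 1/4

1/4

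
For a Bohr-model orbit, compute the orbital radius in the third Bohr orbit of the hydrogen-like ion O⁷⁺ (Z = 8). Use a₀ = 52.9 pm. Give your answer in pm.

59.5 pm

r_n = n²a₀/Z = 3² × 52.9 / 8
    = 9 × 52.9 / 8 = 59.5 pm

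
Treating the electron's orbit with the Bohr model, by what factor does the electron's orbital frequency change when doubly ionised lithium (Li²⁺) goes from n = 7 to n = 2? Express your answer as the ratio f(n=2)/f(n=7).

343/8

f ∝ Z^2 · n^-3; with Z fixed, f ∝ n^-3.
f(n=2)/f(n=7) = (2/7)^-3 = 343/8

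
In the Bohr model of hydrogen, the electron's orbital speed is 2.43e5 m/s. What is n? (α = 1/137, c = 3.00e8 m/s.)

v_n = Zαc/n ⇒ n = Zαc/v = 1 × 0.00730 × 3.00e8 / 2.43e5 ≈ 9.01
n = 9

9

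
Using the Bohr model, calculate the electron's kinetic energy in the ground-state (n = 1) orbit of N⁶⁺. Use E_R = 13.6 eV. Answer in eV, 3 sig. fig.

666 eV

For a Coulomb orbit the virial theorem gives K = −E_n.
E_n = −E_R·Z²/n², so K = E_R·Z²/n² = 13.6 × 7²/1² = 666 eV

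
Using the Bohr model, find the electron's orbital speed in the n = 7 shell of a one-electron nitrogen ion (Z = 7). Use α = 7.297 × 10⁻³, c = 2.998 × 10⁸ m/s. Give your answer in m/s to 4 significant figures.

v_n = Zαc/n = 7 × 0.007297 × 2.998 × 10⁸ / 7
    = 2.188 × 10⁶ m/s

2.188 × 10⁶ m/s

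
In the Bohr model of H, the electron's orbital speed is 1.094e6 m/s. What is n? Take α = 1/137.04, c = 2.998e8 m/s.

2

v_n = Zαc/n ⇒ n = Zαc/v = 1 × 0.007297 × 2.998e8 / 1.094e6 ≈ 2.00
n = 2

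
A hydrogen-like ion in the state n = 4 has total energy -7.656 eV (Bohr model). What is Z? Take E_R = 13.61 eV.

3

E_n = −E_R Z²/n² ⇒ Z² = −E_n n²/E_R = 7.656 × 4² / 13.61 ≈ 9.00
Z = 3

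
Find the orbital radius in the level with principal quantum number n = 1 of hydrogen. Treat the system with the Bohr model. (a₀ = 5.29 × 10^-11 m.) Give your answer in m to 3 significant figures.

5.29 × 10^-11 m

r_n = n²a₀/Z = 1² × 5.29 × 10^-11 / 1
    = 1 × 5.29 × 10^-11 / 1 = 5.29 × 10^-11 m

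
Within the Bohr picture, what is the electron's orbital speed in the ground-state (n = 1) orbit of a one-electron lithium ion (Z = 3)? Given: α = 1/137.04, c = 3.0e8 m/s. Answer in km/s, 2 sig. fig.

v_n = Zαc/n = 3 × 0.0073 × 3.0e8 / 1
    = 6600 km/s

6600 km/s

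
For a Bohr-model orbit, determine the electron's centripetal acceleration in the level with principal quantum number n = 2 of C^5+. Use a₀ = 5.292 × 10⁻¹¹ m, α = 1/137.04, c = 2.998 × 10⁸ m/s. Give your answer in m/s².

1.221 × 10²⁴ m/s²

r = n²a₀/Z = 3.528 × 10⁻¹¹ m, v = Zαc/n = 6.563 × 10⁶ m/s
a = v²/r = (6.563 × 10⁶)² / 3.528 × 10⁻¹¹ = 1.221 × 10²⁴ m/s²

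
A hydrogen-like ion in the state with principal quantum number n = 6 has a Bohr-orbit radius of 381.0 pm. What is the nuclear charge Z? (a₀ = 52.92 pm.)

r_n = n²a₀/Z ⇒ Z = n²a₀/r = 6² × 52.92 / 381.0 ≈ 5.00
Z = 5

5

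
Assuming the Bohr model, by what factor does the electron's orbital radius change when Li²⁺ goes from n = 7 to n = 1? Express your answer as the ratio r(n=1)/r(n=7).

1/49

r ∝ Z^-1 · n^2; with Z fixed, r ∝ n^2.
r(n=1)/r(n=7) = (1/7)^2 = 1/49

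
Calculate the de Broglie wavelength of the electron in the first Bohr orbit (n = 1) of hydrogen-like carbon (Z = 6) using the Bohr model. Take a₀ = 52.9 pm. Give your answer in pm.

The Bohr quantisation condition is nλ = 2πr_n.
r_n = n²a₀/Z = 8.82 pm
λ = 2πr_n/n = 2π·8.82/1 = 55.4 pm

55.4 pm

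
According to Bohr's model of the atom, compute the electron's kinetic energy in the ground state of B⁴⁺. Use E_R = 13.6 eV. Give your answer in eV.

For a Coulomb orbit the virial theorem gives K = −E_n.
E_n = −E_R·Z²/n², so K = E_R·Z²/n² = 13.6 × 5²/1² = 340 eV

340 eV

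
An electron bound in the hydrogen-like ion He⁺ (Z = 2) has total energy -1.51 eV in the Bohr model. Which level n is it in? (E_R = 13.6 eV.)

E_n = −E_R Z²/n² ⇒ n² = E_R Z²/(−E_n) = 13.6 × 2² / 1.51 ≈ 36.03
n = 6

6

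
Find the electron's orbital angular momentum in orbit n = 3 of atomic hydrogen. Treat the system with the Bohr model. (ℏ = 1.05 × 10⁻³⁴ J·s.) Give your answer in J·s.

3.15 × 10⁻³⁴ J·s

L_n = nℏ = 3 × 1.05 × 10⁻³⁴ = 3.15 × 10⁻³⁴ J·s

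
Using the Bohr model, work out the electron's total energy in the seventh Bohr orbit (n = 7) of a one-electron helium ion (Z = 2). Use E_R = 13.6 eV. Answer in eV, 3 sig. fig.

E_n = −E_R·Z²/n² = −13.6 × 2²/7² = -1.11 eV

-1.11 eV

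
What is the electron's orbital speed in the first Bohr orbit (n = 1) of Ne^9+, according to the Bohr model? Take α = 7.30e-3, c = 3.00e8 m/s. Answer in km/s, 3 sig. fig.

2.19e4 km/s

v_n = Zαc/n = 10 × 0.00730 × 3.00e8 / 1
    = 2.19e4 km/s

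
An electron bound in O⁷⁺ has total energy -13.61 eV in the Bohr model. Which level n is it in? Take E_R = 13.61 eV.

8

E_n = −E_R Z²/n² ⇒ n² = E_R Z²/(−E_n) = 13.61 × 8² / 13.61 ≈ 64.00
n = 8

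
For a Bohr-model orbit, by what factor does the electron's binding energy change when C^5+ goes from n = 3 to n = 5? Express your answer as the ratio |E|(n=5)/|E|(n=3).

9/25

|E| ∝ Z^2 · n^-2; with Z fixed, |E| ∝ n^-2.
|E|(n=5)/|E|(n=3) = (5/3)^-2 = 9/25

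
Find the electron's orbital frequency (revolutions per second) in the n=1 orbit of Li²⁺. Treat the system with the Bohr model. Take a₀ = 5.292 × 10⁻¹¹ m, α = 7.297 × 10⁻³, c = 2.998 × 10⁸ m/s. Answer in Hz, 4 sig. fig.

r = n²a₀/Z = 1.764 × 10⁻¹¹ m, v = Zαc/n = 6.563 × 10⁶ m/s
f = v/(2πr) = 5.921 × 10¹⁶ Hz

5.921 × 10¹⁶ Hz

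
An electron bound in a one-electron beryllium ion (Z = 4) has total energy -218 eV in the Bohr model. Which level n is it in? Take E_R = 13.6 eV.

E_n = −E_R Z²/n² ⇒ n² = E_R Z²/(−E_n) = 13.6 × 4² / 218 ≈ 1.00
n = 1

1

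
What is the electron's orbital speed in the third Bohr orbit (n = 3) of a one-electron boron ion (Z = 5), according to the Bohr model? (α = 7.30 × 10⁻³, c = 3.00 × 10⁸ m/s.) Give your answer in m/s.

v_n = Zαc/n = 5 × 0.00730 × 3.00 × 10⁸ / 3
    = 3.65 × 10⁶ m/s

3.65 × 10⁶ m/s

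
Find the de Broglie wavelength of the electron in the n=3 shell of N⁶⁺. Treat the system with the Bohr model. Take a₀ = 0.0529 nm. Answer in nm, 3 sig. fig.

0.142 nm

The Bohr quantisation condition is nλ = 2πr_n.
r_n = n²a₀/Z = 0.0680 nm
λ = 2πr_n/n = 2π·0.0680/3 = 0.142 nm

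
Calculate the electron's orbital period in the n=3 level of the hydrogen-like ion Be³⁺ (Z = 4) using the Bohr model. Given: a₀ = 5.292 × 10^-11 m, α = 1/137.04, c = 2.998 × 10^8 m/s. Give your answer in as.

256.5 as

r = n²a₀/Z = 3²·5.292 × 10^-11/4 = 1.191 × 10^-10 m
v = Zαc/n = 4·0.007297·2.998 × 10^8/3 = 2.917 × 10^6 m/s
T = 2πr/v = 2.565 × 10^-16 s = 256.5 as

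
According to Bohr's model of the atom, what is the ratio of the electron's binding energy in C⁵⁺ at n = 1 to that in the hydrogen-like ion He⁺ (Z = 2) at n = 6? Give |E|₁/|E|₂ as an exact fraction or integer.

|E| ∝ Z^2 · n^-2
|E|₁/|E|₂ = (6/2)^2 · (1/6)^-2 = 324

324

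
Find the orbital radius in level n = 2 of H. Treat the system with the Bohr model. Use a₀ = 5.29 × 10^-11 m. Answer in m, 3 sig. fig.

2.12 × 10^-10 m

r_n = n²a₀/Z = 2² × 5.29 × 10^-11 / 1
    = 4 × 5.29 × 10^-11 / 1 = 2.12 × 10^-10 m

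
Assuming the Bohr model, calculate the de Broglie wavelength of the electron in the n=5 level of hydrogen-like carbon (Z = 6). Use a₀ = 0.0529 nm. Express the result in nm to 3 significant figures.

0.277 nm

The Bohr quantisation condition is nλ = 2πr_n.
r_n = n²a₀/Z = 0.220 nm
λ = 2πr_n/n = 2π·0.220/5 = 0.277 nm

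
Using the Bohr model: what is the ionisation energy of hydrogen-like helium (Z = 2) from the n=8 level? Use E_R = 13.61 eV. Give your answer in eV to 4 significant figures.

0.8506 eV

E_n = −E_R·Z²/n² = −13.61 × 2²/8² eV = -0.8506 eV
Ionisation energy = −E_n = 0.8506 eV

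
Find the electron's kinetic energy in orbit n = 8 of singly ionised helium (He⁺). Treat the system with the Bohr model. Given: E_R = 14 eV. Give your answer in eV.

For a Coulomb orbit the virial theorem gives K = −E_n.
E_n = −E_R·Z²/n², so K = E_R·Z²/n² = 14 × 2²/8² = 0.88 eV

0.88 eV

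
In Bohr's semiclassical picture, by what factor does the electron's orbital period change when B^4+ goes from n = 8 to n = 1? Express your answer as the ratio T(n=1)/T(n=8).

1/512

T ∝ Z^-2 · n^3; with Z fixed, T ∝ n^3.
T(n=1)/T(n=8) = (1/8)^3 = 1/512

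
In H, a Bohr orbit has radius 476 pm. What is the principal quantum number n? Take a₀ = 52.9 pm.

r_n = n²a₀/Z ⇒ n² = rZ/a₀ = 476 × 1 / 52.9 ≈ 9.00
n = 3

3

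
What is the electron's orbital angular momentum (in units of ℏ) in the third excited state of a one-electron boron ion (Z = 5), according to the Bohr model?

4

L_n = nℏ, so L/ℏ = n = 4.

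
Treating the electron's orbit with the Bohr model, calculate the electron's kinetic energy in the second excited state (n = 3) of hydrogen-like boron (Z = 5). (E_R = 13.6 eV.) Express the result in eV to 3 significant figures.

37.8 eV

For a Coulomb orbit the virial theorem gives K = −E_n.
E_n = −E_R·Z²/n², so K = E_R·Z²/n² = 13.6 × 5²/3² = 37.8 eV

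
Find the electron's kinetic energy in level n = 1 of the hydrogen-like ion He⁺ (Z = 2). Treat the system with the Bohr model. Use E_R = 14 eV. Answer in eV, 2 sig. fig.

For a Coulomb orbit the virial theorem gives K = −E_n.
E_n = −E_R·Z²/n², so K = E_R·Z²/n² = 14 × 2²/1² = 56 eV

56 eV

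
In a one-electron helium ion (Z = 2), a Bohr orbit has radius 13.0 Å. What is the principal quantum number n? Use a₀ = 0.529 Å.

7

r_n = n²a₀/Z ⇒ n² = rZ/a₀ = 13.0 × 2 / 0.529 ≈ 49.15
n = 7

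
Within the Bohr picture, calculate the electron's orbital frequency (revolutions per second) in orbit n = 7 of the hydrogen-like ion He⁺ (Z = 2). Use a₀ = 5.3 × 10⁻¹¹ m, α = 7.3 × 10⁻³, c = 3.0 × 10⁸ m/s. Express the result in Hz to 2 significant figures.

7.7 × 10¹³ Hz

r = n²a₀/Z = 1.3 × 10⁻⁹ m, v = Zαc/n = 6.3 × 10⁵ m/s
f = v/(2πr) = 7.7 × 10¹³ Hz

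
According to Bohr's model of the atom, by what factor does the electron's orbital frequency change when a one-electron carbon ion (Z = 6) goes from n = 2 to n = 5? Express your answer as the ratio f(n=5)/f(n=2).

f ∝ Z^2 · n^-3; with Z fixed, f ∝ n^-3.
f(n=5)/f(n=2) = (5/2)^-3 = 8/125

8/125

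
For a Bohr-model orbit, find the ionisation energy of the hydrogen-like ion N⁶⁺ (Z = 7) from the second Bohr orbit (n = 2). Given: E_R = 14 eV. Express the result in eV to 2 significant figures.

170 eV

E_n = −E_R·Z²/n² = −14 × 7²/2² eV = -170 eV
Ionisation energy = −E_n = 170 eV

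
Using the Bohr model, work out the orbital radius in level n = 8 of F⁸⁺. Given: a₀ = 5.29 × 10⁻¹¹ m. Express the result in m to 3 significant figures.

r_n = n²a₀/Z = 8² × 5.29 × 10⁻¹¹ / 9
    = 64 × 5.29 × 10⁻¹¹ / 9 = 3.76 × 10⁻¹⁰ m

3.76 × 10⁻¹⁰ m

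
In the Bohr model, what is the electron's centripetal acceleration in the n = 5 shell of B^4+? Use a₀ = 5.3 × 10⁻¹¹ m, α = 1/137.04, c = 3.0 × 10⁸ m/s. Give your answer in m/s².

1.8 × 10²² m/s²

r = n²a₀/Z = 2.6 × 10⁻¹⁰ m, v = Zαc/n = 2.2 × 10⁶ m/s
a = v²/r = (2.2 × 10⁶)² / 2.6 × 10⁻¹⁰ = 1.8 × 10²² m/s²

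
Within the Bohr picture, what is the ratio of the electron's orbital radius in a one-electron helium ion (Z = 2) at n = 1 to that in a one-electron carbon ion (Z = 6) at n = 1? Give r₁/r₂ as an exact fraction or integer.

3

r ∝ Z^-1 · n^2
r₁/r₂ = (2/6)^-1 · (1/1)^2 = 3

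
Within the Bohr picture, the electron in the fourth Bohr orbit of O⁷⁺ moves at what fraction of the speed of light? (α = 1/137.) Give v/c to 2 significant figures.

0.015

v_n = Zαc/n, so v/c = Zα/n = 8 × 0.0073 / 4 = 0.015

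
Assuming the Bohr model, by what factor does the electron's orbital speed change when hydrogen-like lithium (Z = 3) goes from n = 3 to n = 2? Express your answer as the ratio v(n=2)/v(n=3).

3/2

v ∝ Z^1 · n^-1; with Z fixed, v ∝ n^-1.
v(n=2)/v(n=3) = (2/3)^-1 = 3/2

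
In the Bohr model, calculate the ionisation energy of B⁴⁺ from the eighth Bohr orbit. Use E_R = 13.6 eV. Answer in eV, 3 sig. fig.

5.31 eV

E_n = −E_R·Z²/n² = −13.6 × 5²/8² eV = -5.31 eV
Ionisation energy = −E_n = 5.31 eV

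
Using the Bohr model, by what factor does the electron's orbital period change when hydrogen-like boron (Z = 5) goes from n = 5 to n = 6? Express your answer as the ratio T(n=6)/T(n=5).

216/125

T ∝ Z^-2 · n^3; with Z fixed, T ∝ n^3.
T(n=6)/T(n=5) = (6/5)^3 = 216/125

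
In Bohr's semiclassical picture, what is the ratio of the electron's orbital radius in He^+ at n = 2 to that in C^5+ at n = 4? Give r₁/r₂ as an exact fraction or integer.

r ∝ Z^-1 · n^2
r₁/r₂ = (2/6)^-1 · (2/4)^2 = 3/4

3/4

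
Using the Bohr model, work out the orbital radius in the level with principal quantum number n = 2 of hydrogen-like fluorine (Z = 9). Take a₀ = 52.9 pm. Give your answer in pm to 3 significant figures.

23.5 pm

r_n = n²a₀/Z = 2² × 52.9 / 9
    = 4 × 52.9 / 9 = 23.5 pm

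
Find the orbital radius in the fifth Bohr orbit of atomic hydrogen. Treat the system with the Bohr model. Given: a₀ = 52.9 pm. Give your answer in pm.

r_n = n²a₀/Z = 5² × 52.9 / 1
    = 25 × 52.9 / 1 = 1320 pm

1320 pm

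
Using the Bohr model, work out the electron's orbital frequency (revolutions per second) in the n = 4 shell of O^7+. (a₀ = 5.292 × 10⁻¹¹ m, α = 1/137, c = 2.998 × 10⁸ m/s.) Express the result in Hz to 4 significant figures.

r = n²a₀/Z = 1.058 × 10⁻¹⁰ m, v = Zαc/n = 4.377 × 10⁶ m/s
f = v/(2πr) = 6.581 × 10¹⁵ Hz

6.581 × 10¹⁵ Hz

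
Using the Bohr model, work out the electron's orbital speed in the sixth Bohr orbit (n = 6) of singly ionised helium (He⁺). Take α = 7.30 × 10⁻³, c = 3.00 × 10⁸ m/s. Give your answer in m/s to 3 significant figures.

7.30 × 10⁵ m/s

v_n = Zαc/n = 2 × 0.00730 × 3.00 × 10⁸ / 6
    = 7.30 × 10⁵ m/s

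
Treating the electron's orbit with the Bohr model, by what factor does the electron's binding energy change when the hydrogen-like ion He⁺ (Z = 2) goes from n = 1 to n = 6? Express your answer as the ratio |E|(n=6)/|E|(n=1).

|E| ∝ Z^2 · n^-2; with Z fixed, |E| ∝ n^-2.
|E|(n=6)/|E|(n=1) = (6/1)^-2 = 1/36

1/36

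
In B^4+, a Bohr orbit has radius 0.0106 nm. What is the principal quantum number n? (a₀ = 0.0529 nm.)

1

r_n = n²a₀/Z ⇒ n² = rZ/a₀ = 0.0106 × 5 / 0.0529 ≈ 1.00
n = 1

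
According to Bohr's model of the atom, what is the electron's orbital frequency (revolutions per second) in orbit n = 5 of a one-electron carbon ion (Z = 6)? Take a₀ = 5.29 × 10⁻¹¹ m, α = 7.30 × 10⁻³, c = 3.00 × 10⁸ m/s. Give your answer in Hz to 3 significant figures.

1.90 × 10¹⁵ Hz

r = n²a₀/Z = 2.20 × 10⁻¹⁰ m, v = Zαc/n = 2.63 × 10⁶ m/s
f = v/(2πr) = 1.90 × 10¹⁵ Hz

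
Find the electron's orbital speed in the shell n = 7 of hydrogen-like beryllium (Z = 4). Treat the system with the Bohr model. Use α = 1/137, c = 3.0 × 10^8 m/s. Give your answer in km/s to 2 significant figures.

v_n = Zαc/n = 4 × 0.0073 × 3.0 × 10^8 / 7
    = 1300 km/s

1300 km/s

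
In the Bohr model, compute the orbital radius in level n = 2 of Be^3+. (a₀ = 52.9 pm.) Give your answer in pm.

r_n = n²a₀/Z = 2² × 52.9 / 4
    = 4 × 52.9 / 4 = 52.9 pm

52.9 pm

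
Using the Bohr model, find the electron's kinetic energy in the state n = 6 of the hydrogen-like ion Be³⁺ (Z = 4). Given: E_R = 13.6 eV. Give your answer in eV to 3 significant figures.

6.04 eV

For a Coulomb orbit the virial theorem gives K = −E_n.
E_n = −E_R·Z²/n², so K = E_R·Z²/n² = 13.6 × 4²/6² = 6.04 eV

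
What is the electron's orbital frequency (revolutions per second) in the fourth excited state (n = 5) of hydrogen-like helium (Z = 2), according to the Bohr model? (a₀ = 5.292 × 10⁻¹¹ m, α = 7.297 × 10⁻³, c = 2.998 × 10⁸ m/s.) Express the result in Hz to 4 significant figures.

r = n²a₀/Z = 6.615 × 10⁻¹⁰ m, v = Zαc/n = 8.751 × 10⁵ m/s
f = v/(2πr) = 2.105 × 10¹⁴ Hz

2.105 × 10¹⁴ Hz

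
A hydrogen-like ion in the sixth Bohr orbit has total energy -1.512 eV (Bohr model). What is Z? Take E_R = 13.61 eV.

E_n = −E_R Z²/n² ⇒ Z² = −E_n n²/E_R = 1.512 × 6² / 13.61 ≈ 4.00
Z = 2

2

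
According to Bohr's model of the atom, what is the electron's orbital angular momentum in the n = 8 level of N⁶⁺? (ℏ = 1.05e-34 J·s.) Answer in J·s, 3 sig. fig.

8.40e-34 J·s

L_n = nℏ = 8 × 1.05e-34 = 8.40e-34 J·s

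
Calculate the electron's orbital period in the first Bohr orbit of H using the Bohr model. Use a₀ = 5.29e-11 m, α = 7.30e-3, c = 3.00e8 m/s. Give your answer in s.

1.52e-16 s

r = n²a₀/Z = 1²·5.29e-11/1 = 5.29e-11 m
v = Zαc/n = 1·0.00730·3.00e8/1 = 2.19e6 m/s
T = 2πr/v = 1.52e-16 s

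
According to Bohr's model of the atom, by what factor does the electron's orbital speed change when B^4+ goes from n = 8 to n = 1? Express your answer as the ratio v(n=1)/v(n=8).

v ∝ Z^1 · n^-1; with Z fixed, v ∝ n^-1.
v(n=1)/v(n=8) = (1/8)^-1 = 8

8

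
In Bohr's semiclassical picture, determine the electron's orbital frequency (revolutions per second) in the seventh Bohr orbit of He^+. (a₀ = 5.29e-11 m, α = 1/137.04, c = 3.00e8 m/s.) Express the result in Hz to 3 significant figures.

7.68e13 Hz

r = n²a₀/Z = 1.30e-9 m, v = Zαc/n = 6.25e5 m/s
f = v/(2πr) = 7.68e13 Hz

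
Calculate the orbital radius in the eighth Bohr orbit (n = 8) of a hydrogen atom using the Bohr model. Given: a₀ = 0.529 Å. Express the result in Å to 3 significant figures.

33.9 Å

r_n = n²a₀/Z = 8² × 0.529 / 1
    = 64 × 0.529 / 1 = 33.9 Å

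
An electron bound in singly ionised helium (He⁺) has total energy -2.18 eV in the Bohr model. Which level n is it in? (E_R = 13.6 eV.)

5

E_n = −E_R Z²/n² ⇒ n² = E_R Z²/(−E_n) = 13.6 × 2² / 2.18 ≈ 24.95
n = 5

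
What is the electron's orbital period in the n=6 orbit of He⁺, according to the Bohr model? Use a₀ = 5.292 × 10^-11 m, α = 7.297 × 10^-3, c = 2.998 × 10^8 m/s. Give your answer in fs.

8.208 fs

r = n²a₀/Z = 6²·5.292 × 10^-11/2 = 9.526 × 10^-10 m
v = Zαc/n = 2·0.007297·2.998 × 10^8/6 = 7.292 × 10^5 m/s
T = 2πr/v = 8.208 × 10^-15 s = 8.208 fs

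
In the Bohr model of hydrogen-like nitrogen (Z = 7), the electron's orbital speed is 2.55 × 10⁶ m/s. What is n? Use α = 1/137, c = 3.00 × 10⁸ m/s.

6

v_n = Zαc/n ⇒ n = Zαc/v = 7 × 0.00730 × 3.00 × 10⁸ / 2.55 × 10⁶ ≈ 6.01
n = 6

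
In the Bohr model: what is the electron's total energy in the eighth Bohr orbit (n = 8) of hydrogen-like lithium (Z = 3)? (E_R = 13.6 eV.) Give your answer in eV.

-1.91 eV

E_n = −E_R·Z²/n² = −13.6 × 3²/8² = -1.91 eV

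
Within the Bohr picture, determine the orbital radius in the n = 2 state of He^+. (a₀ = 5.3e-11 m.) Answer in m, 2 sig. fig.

r_n = n²a₀/Z = 2² × 5.3e-11 / 2
    = 4 × 5.3e-11 / 2 = 1.1e-10 m

1.1e-10 m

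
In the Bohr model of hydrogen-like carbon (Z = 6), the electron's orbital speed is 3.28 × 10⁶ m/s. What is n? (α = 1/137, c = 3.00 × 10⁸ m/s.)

v_n = Zαc/n ⇒ n = Zαc/v = 6 × 0.00730 × 3.00 × 10⁸ / 3.28 × 10⁶ ≈ 4.01
n = 4

4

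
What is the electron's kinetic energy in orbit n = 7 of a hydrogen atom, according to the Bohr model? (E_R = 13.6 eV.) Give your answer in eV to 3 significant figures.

For a Coulomb orbit the virial theorem gives K = −E_n.
E_n = −E_R·Z²/n², so K = E_R·Z²/n² = 13.6 × 1²/7² = 0.278 eV

0.278 eV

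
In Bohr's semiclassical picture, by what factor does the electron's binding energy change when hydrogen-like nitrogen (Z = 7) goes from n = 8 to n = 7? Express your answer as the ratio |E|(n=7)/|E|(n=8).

|E| ∝ Z^2 · n^-2; with Z fixed, |E| ∝ n^-2.
|E|(n=7)/|E|(n=8) = (7/8)^-2 = 64/49

64/49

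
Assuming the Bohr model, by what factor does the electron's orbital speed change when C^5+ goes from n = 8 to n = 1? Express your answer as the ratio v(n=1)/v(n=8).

8

v ∝ Z^1 · n^-1; with Z fixed, v ∝ n^-1.
v(n=1)/v(n=8) = (1/8)^-1 = 8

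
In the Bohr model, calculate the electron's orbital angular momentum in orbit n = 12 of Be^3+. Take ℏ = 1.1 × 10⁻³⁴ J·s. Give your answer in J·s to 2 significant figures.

L_n = nℏ = 12 × 1.1 × 10⁻³⁴ = 1.3 × 10⁻³³ J·s

1.3 × 10⁻³³ J·s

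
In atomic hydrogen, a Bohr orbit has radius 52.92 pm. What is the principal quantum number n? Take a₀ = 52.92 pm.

1

r_n = n²a₀/Z ⇒ n² = rZ/a₀ = 52.92 × 1 / 52.92 ≈ 1.00
n = 1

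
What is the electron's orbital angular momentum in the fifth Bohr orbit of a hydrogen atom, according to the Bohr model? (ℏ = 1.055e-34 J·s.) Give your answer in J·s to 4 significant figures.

5.275e-34 J·s

L_n = nℏ = 5 × 1.055e-34 = 5.275e-34 J·s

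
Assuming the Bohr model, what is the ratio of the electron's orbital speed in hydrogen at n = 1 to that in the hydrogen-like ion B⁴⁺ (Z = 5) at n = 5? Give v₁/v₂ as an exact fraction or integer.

1

v ∝ Z^1 · n^-1
v₁/v₂ = (1/5)^1 · (1/5)^-1 = 1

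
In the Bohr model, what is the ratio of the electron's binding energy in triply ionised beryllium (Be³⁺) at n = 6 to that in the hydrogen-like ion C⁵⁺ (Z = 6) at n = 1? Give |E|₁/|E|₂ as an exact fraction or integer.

1/81

|E| ∝ Z^2 · n^-2
|E|₁/|E|₂ = (4/6)^2 · (6/1)^-2 = 1/81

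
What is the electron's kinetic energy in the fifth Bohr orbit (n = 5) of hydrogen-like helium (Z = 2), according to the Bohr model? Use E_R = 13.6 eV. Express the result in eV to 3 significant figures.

For a Coulomb orbit the virial theorem gives K = −E_n.
E_n = −E_R·Z²/n², so K = E_R·Z²/n² = 13.6 × 2²/5² = 2.18 eV

2.18 eV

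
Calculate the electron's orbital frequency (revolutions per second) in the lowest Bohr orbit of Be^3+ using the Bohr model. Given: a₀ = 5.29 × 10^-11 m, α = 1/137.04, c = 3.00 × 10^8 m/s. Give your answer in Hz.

1.05 × 10^17 Hz

r = n²a₀/Z = 1.32 × 10^-11 m, v = Zαc/n = 8.76 × 10^6 m/s
f = v/(2πr) = 1.05 × 10^17 Hz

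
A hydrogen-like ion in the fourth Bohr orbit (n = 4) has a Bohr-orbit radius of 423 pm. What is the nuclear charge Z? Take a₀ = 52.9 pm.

r_n = n²a₀/Z ⇒ Z = n²a₀/r = 4² × 52.9 / 423 ≈ 2.00
Z = 2

2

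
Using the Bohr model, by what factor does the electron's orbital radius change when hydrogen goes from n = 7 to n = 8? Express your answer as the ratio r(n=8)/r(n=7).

r ∝ Z^-1 · n^2; with Z fixed, r ∝ n^2.
r(n=8)/r(n=7) = (8/7)^2 = 64/49

64/49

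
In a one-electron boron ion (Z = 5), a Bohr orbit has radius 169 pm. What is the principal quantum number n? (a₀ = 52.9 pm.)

4

r_n = n²a₀/Z ⇒ n² = rZ/a₀ = 169 × 5 / 52.9 ≈ 15.97
n = 4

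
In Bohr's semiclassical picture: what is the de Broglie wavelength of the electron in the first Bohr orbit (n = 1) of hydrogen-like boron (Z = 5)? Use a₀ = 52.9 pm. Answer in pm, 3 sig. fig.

The Bohr quantisation condition is nλ = 2πr_n.
r_n = n²a₀/Z = 10.6 pm
λ = 2πr_n/n = 2π·10.6/1 = 66.5 pm

66.5 pm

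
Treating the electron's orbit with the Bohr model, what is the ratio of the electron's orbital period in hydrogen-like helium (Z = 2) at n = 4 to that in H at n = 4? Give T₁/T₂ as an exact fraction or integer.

T ∝ Z^-2 · n^3
T₁/T₂ = (2/1)^-2 · (4/4)^3 = 1/4

1/4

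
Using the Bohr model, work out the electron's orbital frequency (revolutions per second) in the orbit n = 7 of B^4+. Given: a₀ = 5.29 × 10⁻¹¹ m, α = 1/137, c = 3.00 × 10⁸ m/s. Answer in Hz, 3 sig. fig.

4.80 × 10¹⁴ Hz

r = n²a₀/Z = 5.18 × 10⁻¹⁰ m, v = Zαc/n = 1.56 × 10⁶ m/s
f = v/(2πr) = 4.80 × 10¹⁴ Hz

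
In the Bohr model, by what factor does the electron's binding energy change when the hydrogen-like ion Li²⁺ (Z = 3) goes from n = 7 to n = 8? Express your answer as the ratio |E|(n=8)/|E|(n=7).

49/64

|E| ∝ Z^2 · n^-2; with Z fixed, |E| ∝ n^-2.
|E|(n=8)/|E|(n=7) = (8/7)^-2 = 49/64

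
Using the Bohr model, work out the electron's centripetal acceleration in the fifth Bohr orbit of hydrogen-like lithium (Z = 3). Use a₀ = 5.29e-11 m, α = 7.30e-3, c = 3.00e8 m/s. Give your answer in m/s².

r = n²a₀/Z = 4.41e-10 m, v = Zαc/n = 1.31e6 m/s
a = v²/r = (1.31e6)² / 4.41e-10 = 3.92e21 m/s²

3.92e21 m/s²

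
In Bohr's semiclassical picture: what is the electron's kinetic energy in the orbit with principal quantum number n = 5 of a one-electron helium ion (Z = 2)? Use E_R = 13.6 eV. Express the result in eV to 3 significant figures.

2.18 eV

For a Coulomb orbit the virial theorem gives K = −E_n.
E_n = −E_R·Z²/n², so K = E_R·Z²/n² = 13.6 × 2²/5² = 2.18 eV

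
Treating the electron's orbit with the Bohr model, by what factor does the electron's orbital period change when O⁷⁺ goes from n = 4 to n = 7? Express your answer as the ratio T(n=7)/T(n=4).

343/64

T ∝ Z^-2 · n^3; with Z fixed, T ∝ n^3.
T(n=7)/T(n=4) = (7/4)^3 = 343/64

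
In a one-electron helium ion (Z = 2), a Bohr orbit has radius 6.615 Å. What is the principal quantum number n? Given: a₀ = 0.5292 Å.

5

r_n = n²a₀/Z ⇒ n² = rZ/a₀ = 6.615 × 2 / 0.5292 ≈ 25.00
n = 5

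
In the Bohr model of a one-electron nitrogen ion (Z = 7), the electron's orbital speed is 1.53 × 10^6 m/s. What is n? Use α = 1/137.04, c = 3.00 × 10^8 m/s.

10

v_n = Zαc/n ⇒ n = Zαc/v = 7 × 0.00730 × 3.00 × 10^8 / 1.53 × 10^6 ≈ 10.02
n = 10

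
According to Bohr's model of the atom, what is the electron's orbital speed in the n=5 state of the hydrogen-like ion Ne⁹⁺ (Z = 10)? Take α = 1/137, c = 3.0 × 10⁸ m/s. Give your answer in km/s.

v_n = Zαc/n = 10 × 0.0073 × 3.0 × 10⁸ / 5
    = 4400 km/s

4400 km/s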